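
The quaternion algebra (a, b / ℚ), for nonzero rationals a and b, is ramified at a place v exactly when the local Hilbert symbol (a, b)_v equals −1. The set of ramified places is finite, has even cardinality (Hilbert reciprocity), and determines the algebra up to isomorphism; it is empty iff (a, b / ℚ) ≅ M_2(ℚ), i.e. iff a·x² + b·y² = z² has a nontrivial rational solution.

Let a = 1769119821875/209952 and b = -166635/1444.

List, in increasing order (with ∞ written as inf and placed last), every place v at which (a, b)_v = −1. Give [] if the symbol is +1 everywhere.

(a, b) ≡ (70, -35) mod (ℚ^×)²; places V = {2, 3, 5, 7, 17, 19, 23, ∞}.
(a,b)_17: α=2, u≡9; β=0, v≡1 (mod 17); (9|17)=+1, (1|17)=+1; sign (−1)^0·+1^0·+1^2 = +1.
(a,b)_2: α=-5, β=-2; u≡3, v≡5 (mod 8); ε(u)ε(v)=1·0, αω(v)=-5·1, βω(u)=-2·1; sum ≡ 1  ⇒  -1.
(a,b)_23: α=4, u≡9; β=2, v≡17 (mod 23); (9|23)=+1, (17|23)=-1; sign (−1)^0·+1^2·-1^4 = +1.
(a,b)_5: α=5, u≡4; β=1, v≡2 (mod 5); (4|5)=+1, (2|5)=-1; sign (−1)^0·+1^1·-1^5 = -1.
(a,b)_3: α=-8, u≡1; β=2, v≡1 (mod 3); (1|3)=+1, (1|3)=+1; sign (−1)^0·+1^2·+1^-8 = +1.
(a,b)_7: α=1, u≡5; β=1, v≡1 (mod 7); (5|7)=-1, (1|7)=+1; sign (−1)^1·-1^1·+1^1 = +1.
(a,b)_19: α=0, u≡13; β=-2, v≡13 (mod 19); (13|19)=-1, (13|19)=-1; sign (−1)^0·-1^-2·-1^0 = +1.
(a,b)_∞: sgn(70)=+, sgn(-35)=−, so +1.
|Ram(70, -35)| = 2, even; anisotropic at {2, 5}.

[2, 5]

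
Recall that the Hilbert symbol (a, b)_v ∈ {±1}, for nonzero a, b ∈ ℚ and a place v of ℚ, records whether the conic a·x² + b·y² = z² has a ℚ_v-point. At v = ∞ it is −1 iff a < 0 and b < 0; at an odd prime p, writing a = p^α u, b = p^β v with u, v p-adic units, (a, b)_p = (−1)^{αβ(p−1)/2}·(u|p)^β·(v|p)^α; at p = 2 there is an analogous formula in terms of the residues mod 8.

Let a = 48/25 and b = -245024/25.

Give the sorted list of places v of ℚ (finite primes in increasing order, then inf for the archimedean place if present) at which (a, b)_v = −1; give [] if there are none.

Mod squares: a ≡ 3, b ≡ -15314. Check v ∈ {∞, 2, 3, 5, 13, 19, 31}.
v=31: a=31^0·(≡23), b=31^1·(≡5) mod 31; (23|31)=-1, (5|31)=+1; (−1)^{0·1·15}·(-1)^1·(+1)^0 = -1.
v=19: a=19^0·(≡8), b=19^1·(≡4) mod 19; (8|19)=-1, (4|19)=+1; (−1)^{0·1·9}·(-1)^1·(+1)^0 = -1.
v=∞: 3 > 0 and -15314 < 0  ⇒  (a,b)_∞ = +1.
v=3: a=3^1·(≡1), b=3^0·(≡1) mod 3; (1|3)=+1, (1|3)=+1; (−1)^{1·0·1}·(+1)^0·(+1)^1 = +1.
v=2: v_2(a)=4, v_2(b)=5; units ≡ 3, 7 (mod 8); ε·ε+αω+βω = 1·1+4·0+5·1 ≡ 0  ⇒  (a,b)_2 = +1.
v=13: a=13^0·(≡4), b=13^1·(≡11) mod 13; (4|13)=+1, (11|13)=-1; (−1)^{0·1·6}·(+1)^1·(-1)^0 = +1.
v=5: a=5^-2·(≡3), b=5^-2·(≡1) mod 5; (3|5)=-1, (1|5)=+1; (−1)^{-2·-2·2}·(-1)^-2·(+1)^-2 = +1.
Ram(3, -15314) = {19, 31}; no ℚ_19-point on the conic.

[19, 31]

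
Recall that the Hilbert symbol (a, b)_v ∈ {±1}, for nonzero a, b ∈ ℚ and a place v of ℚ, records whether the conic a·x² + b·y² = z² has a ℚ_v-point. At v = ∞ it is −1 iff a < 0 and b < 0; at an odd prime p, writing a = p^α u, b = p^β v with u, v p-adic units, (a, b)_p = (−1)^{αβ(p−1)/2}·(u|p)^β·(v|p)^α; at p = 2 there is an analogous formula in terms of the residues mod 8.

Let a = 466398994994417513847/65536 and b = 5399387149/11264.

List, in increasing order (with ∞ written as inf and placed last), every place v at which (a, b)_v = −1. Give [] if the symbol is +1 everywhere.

(a, b) ≡ (8463, 116831) mod (ℚ^×)²; places V = {2, 3, 7, 11, 13, 19, 23, 31, 43, ∞}.
(a,b)_19: α=2, u≡8; β=1, v≡12 (mod 19); (8|19)=-1, (12|19)=-1; sign (−1)^0·-1^1·-1^2 = -1.
(a,b)_11: α=0, u≡3; β=-1, v≡2 (mod 11); (3|11)=+1, (2|11)=-1; sign (−1)^0·+1^-1·-1^0 = +1.
(a,b)_31: α=5, u≡4; β=2, v≡26 (mod 31); (4|31)=+1, (26|31)=-1; sign (−1)^0·+1^2·-1^5 = -1.
(a,b)_13: α=3, u≡12; β=1, v≡3 (mod 13); (12|13)=+1, (3|13)=+1; sign (−1)^0·+1^1·+1^3 = +1.
(a,b)_2: α=-16, β=-10; u≡7, v≡7 (mod 8); ε(u)ε(v)=1·1, αω(v)=-16·0, βω(u)=-10·0; sum ≡ 1  ⇒  -1.
(a,b)_43: α=2, u≡16; β=1, v≡19 (mod 43); (16|43)=+1, (19|43)=-1; sign (−1)^0·+1^1·-1^2 = +1.
(a,b)_3: α=1, u≡1; β=0, v≡2 (mod 3); (1|3)=+1, (2|3)=-1; sign (−1)^0·+1^0·-1^1 = -1.
(a,b)_7: α=1, u≡6; β=0, v≡2 (mod 7); (6|7)=-1, (2|7)=+1; sign (−1)^0·-1^0·+1^1 = +1.
(a,b)_23: α=2, u≡20; β=2, v≡15 (mod 23); (20|23)=-1, (15|23)=-1; sign (−1)^0·-1^2·-1^2 = +1.
(a,b)_∞: sgn(8463)=+, sgn(116831)=+, so +1.
(8463, 116831 / ℚ) ramifies at {2, 3, 19, 31}: a division algebra.

[2, 3, 19, 31]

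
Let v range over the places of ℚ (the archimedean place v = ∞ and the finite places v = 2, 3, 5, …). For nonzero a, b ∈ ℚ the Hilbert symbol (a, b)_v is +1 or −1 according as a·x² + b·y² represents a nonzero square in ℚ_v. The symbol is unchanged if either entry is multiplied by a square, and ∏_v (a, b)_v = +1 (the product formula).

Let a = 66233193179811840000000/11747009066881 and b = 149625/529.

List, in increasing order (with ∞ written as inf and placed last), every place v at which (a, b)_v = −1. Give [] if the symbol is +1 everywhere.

Mod squares: a ≡ 65, b ≡ 665. Check v ∈ {∞, 2, 3, 5, 7, 11, 13, 19, 23, 29, 31}.
v=13: a=13^3·(≡8), b=13^0·(≡11) mod 13; (8|13)=-1, (11|13)=-1; (−1)^{3·0·6}·(-1)^0·(-1)^3 = -1.
v=3: a=3^6·(≡2), b=3^2·(≡2) mod 3; (2|3)=-1, (2|3)=-1; (−1)^{6·2·1}·(-1)^2·(-1)^6 = +1.
v=∞: 65 > 0 and 665 > 0  ⇒  (a,b)_∞ = +1.
v=11: a=11^-2·(≡2), b=11^0·(≡3) mod 11; (2|11)=-1, (3|11)=+1; (−1)^{-2·0·5}·(-1)^0·(+1)^-2 = +1.
v=29: a=29^2·(≡28), b=29^0·(≡2) mod 29; (28|29)=+1, (2|29)=-1; (−1)^{2·0·14}·(+1)^0·(-1)^2 = +1.
v=19: a=19^-2·(≡8), b=19^1·(≡16) mod 19; (8|19)=-1, (16|19)=+1; (−1)^{-2·1·9}·(-1)^1·(+1)^-2 = -1.
v=31: a=31^-2·(≡29), b=31^0·(≡25) mod 31; (29|31)=-1, (25|31)=+1; (−1)^{-2·0·15}·(-1)^0·(+1)^-2 = +1.
v=2: v_2(a)=18, v_2(b)=0; units ≡ 1, 1 (mod 8); ε·ε+αω+βω = 0·0+18·0+0·0 ≡ 0  ⇒  (a,b)_2 = +1.
v=7: a=7^4·(≡4), b=7^1·(≡1) mod 7; (4|7)=+1, (1|7)=+1; (−1)^{4·1·3}·(+1)^1·(+1)^4 = +1.
v=5: a=5^7·(≡2), b=5^3·(≡3) mod 5; (2|5)=-1, (3|5)=-1; (−1)^{7·3·2}·(-1)^3·(-1)^7 = +1.
v=23: a=23^-4·(≡21), b=23^-2·(≡10) mod 23; (21|23)=-1, (10|23)=-1; (−1)^{-4·-2·11}·(-1)^-2·(-1)^-4 = +1.
|Ram(65, 665)| = 2, even; anisotropic at {13, 19}.

[13, 19]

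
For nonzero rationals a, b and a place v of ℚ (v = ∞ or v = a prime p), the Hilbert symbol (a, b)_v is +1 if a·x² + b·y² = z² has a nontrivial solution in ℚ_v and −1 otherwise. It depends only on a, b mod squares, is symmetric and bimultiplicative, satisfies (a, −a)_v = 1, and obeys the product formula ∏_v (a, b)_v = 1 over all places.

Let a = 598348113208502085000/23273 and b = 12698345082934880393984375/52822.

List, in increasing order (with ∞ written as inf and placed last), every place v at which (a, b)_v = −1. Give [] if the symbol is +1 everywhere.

[2, 5, 17, 29]

Mod squares: a ≡ 430882, b ≡ 559130. Check v ∈ {∞, 2, 3, 5, 7, 11, 13, 17, 19, 23, 29, 31, 37}.
v=7: a=7^0·(≡1), b=7^-4·(≡3) mod 7; (1|7)=+1, (3|7)=-1; (−1)^{0·-4·3}·(+1)^-4·(-1)^0 = +1.
v=23: a=23^1·(≡18), b=23^1·(≡20) mod 23; (18|23)=+1, (20|23)=-1; (−1)^{1·1·11}·(+1)^1·(-1)^1 = +1.
v=17: a=17^-1·(≡4), b=17^1·(≡6) mod 17; (4|17)=+1, (6|17)=-1; (−1)^{-1·1·8}·(+1)^1·(-1)^-1 = -1.
v=13: a=13^4·(≡10), b=13^1·(≡8) mod 13; (10|13)=+1, (8|13)=-1; (−1)^{4·1·6}·(+1)^1·(-1)^4 = +1.
v=29: a=29^3·(≡26), b=29^4·(≡15) mod 29; (26|29)=-1, (15|29)=-1; (−1)^{3·4·14}·(-1)^4·(-1)^3 = -1.
v=37: a=37^-2·(≡22), b=37^0·(≡5) mod 37; (22|37)=-1, (5|37)=-1; (−1)^{-2·0·18}·(-1)^0·(-1)^-2 = +1.
v=19: a=19^3·(≡1), b=19^6·(≡17) mod 19; (1|19)=+1, (17|19)=+1; (−1)^{3·6·9}·(+1)^6·(+1)^3 = +1.
v=2: v_2(a)=3, v_2(b)=-1; units ≡ 1, 5 (mod 8); ε·ε+αω+βω = 0·0+3·1+-1·0 ≡ 1  ⇒  (a,b)_2 = -1.
v=5: a=5^4·(≡2), b=5^7·(≡4) mod 5; (2|5)=-1, (4|5)=+1; (−1)^{4·7·2}·(-1)^7·(+1)^4 = -1.
v=31: a=31^0·(≡24), b=31^2·(≡18) mod 31; (24|31)=-1, (18|31)=+1; (−1)^{0·2·15}·(-1)^2·(+1)^0 = +1.
v=11: a=11^2·(≡9), b=11^-1·(≡7) mod 11; (9|11)=+1, (7|11)=-1; (−1)^{2·-1·5}·(+1)^-1·(-1)^2 = +1.
v=3: a=3^2·(≡1), b=3^0·(≡2) mod 3; (1|3)=+1, (2|3)=-1; (−1)^{2·0·1}·(+1)^0·(-1)^2 = +1.
v=∞: 430882 > 0 and 559130 > 0  ⇒  (a,b)_∞ = +1.
Ram(430882, 559130) = {2, 5, 17, 29}; no ℚ_2-point on the conic.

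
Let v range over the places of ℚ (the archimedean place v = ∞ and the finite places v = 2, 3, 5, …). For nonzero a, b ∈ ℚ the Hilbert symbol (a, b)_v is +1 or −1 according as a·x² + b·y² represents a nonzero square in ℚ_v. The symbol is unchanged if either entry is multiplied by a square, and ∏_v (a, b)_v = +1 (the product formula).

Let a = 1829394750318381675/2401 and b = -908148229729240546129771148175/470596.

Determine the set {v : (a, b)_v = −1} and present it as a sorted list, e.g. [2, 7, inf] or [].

Mod squares: a ≡ 374187, b ≡ -147407. Check v ∈ {∞, 2, 3, 5, 7, 11, 13, 17, 23, 29}.
v=11: a=11^1·(≡5), b=11^2·(≡1) mod 11; (5|11)=+1, (1|11)=+1; (−1)^{1·2·5}·(+1)^2·(+1)^1 = +1.
v=2: v_2(a)=0, v_2(b)=-2; units ≡ 3, 1 (mod 8); ε·ε+αω+βω = 1·0+0·0+-2·1 ≡ 0  ⇒  (a,b)_2 = +1.
v=23: a=23^3·(≡12), b=23^5·(≡1) mod 23; (12|23)=+1, (1|23)=+1; (−1)^{3·5·11}·(+1)^5·(+1)^3 = -1.
v=17: a=17^3·(≡13), b=17^5·(≡1) mod 17; (13|17)=+1, (1|17)=+1; (−1)^{3·5·8}·(+1)^5·(+1)^3 = +1.
v=13: a=13^2·(≡6), b=13^3·(≡4) mod 13; (6|13)=-1, (4|13)=+1; (−1)^{2·3·6}·(-1)^3·(+1)^2 = -1.
v=3: a=3^3·(≡1), b=3^6·(≡1) mod 3; (1|3)=+1, (1|3)=+1; (−1)^{3·6·1}·(+1)^6·(+1)^3 = +1.
v=29: a=29^3·(≡15), b=29^5·(≡27) mod 29; (15|29)=-1, (27|29)=-1; (−1)^{3·5·14}·(-1)^5·(-1)^3 = +1.
v=7: a=7^-4·(≡2), b=7^-6·(≡5) mod 7; (2|7)=+1, (5|7)=-1; (−1)^{-4·-6·3}·(+1)^-6·(-1)^-4 = +1.
v=∞: 374187 > 0 and -147407 < 0  ⇒  (a,b)_∞ = +1.
v=5: a=5^2·(≡2), b=5^2·(≡3) mod 5; (2|5)=-1, (3|5)=-1; (−1)^{2·2·2}·(-1)^2·(-1)^2 = +1.
(374187, -147407 / ℚ) ramifies at {13, 23}: a division algebra.

[13, 23]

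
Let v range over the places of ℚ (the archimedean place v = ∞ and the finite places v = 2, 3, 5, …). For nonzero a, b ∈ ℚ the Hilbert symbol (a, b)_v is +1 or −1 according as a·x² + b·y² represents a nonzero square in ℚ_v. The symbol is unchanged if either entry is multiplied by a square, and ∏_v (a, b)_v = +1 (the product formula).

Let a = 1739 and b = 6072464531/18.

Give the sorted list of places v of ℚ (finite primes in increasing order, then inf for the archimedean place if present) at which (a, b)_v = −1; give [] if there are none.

[7, 23, 41, 47]

Mod squares: a ≡ 1739, b ≡ 22958278. Check v ∈ {∞, 2, 3, 7, 23, 37, 41, 47}.
v=47: a=47^1·(≡37), b=47^1·(≡1) mod 47; (37|47)=+1, (1|47)=+1; (−1)^{1·1·23}·(+1)^1·(+1)^1 = -1.
v=∞: 1739 > 0 and 22958278 > 0  ⇒  (a,b)_∞ = +1.
v=2: v_2(a)=0, v_2(b)=-1; units ≡ 3, 3 (mod 8); ε·ε+αω+βω = 1·1+0·1+-1·1 ≡ 0  ⇒  (a,b)_2 = +1.
v=37: a=37^1·(≡10), b=37^1·(≡30) mod 37; (10|37)=+1, (30|37)=+1; (−1)^{1·1·18}·(+1)^1·(+1)^1 = +1.
v=7: a=7^0·(≡3), b=7^1·(≡1) mod 7; (3|7)=-1, (1|7)=+1; (−1)^{0·1·3}·(-1)^1·(+1)^0 = -1.
v=3: a=3^0·(≡2), b=3^-2·(≡1) mod 3; (2|3)=-1, (1|3)=+1; (−1)^{0·-2·1}·(-1)^-2·(+1)^0 = +1.
v=41: a=41^0·(≡17), b=41^1·(≡25) mod 41; (17|41)=-1, (25|41)=+1; (−1)^{0·1·20}·(-1)^1·(+1)^0 = -1.
v=23: a=23^0·(≡14), b=23^3·(≡6) mod 23; (14|23)=-1, (6|23)=+1; (−1)^{0·3·11}·(-1)^3·(+1)^0 = -1.
(1739, 22958278 / ℚ) ramifies at {7, 23, 41, 47}: a division algebra.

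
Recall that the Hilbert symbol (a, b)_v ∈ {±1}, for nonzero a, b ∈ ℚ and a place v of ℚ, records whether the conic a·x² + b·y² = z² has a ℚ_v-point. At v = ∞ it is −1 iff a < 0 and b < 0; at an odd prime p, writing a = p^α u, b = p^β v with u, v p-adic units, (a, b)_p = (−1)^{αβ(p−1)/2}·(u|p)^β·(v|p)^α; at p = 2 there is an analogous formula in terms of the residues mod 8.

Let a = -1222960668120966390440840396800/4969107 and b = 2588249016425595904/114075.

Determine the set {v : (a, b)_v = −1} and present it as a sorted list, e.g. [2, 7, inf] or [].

(a, b) ≡ (-50439, 74307) mod (ℚ^×)²; places V = {2, 3, 5, 11, 13, 17, 19, 23, 31, 43, 47, ∞}.
(a,b)_17: α=5, u≡13; β=3, v≡9 (mod 17); (13|17)=+1, (9|17)=+1; sign (−1)^0·+1^3·+1^5 = +1.
(a,b)_47: α=2, u≡5; β=1, v≡44 (mod 47); (5|47)=-1, (44|47)=-1; sign (−1)^0·-1^1·-1^2 = -1.
(a,b)_31: α=2, u≡11; β=1, v≡9 (mod 31); (11|31)=-1, (9|31)=+1; sign (−1)^0·-1^1·+1^2 = -1.
(a,b)_∞: sgn(-50439)=−, sgn(74307)=+, so +1.
(a,b)_23: α=3, u≡7; β=2, v≡11 (mod 23); (7|23)=-1, (11|23)=-1; sign (−1)^0·-1^2·-1^3 = -1.
(a,b)_11: α=-2, u≡8; β=0, v≡8 (mod 11); (8|11)=-1, (8|11)=-1; sign (−1)^0·-1^0·-1^-2 = +1.
(a,b)_5: α=2, u≡4; β=-2, v≡3 (mod 5); (4|5)=+1, (3|5)=-1; sign (−1)^0·+1^-2·-1^2 = +1.
(a,b)_13: α=-2, u≡1; β=-2, v≡9 (mod 13); (1|13)=+1, (9|13)=+1; sign (−1)^0·+1^-2·+1^-2 = +1.
(a,b)_3: α=-5, u≡2; β=-3, v≡1 (mod 3); (2|3)=-1, (1|3)=+1; sign (−1)^1·-1^-3·+1^-5 = +1.
(a,b)_43: α=3, u≡17; β=2, v≡28 (mod 43); (17|43)=+1, (28|43)=-1; sign (−1)^0·+1^2·-1^3 = -1.
(a,b)_2: α=24, β=10; u≡1, v≡3 (mod 8); ε(u)ε(v)=0·1, αω(v)=24·1, βω(u)=10·0; sum ≡ 0  ⇒  +1.
(a,b)_19: α=0, u≡9; β=2, v≡1 (mod 19); (9|19)=+1, (1|19)=+1; sign (−1)^0·+1^2·+1^0 = +1.
Ram(-50439, 74307) = {23, 31, 43, 47}; no ℚ_23-point on the conic.

[23, 31, 43, 47]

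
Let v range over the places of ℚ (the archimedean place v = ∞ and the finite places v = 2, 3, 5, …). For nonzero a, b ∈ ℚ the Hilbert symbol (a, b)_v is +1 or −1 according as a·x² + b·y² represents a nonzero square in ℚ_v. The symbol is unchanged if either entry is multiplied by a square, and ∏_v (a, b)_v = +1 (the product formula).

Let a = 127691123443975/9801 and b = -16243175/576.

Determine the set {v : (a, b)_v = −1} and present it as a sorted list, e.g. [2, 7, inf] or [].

[7, 13, 43, 53]

(a, b) ≡ (366919, -649727) mod (ℚ^×)²; places V = {2, 3, 5, 7, 11, 13, 23, 41, 43, 53, ∞}.
(a,b)_∞: sgn(366919)=+, sgn(-649727)=−, so +1.
(a,b)_7: α=3, u≡4; β=0, v≡5 (mod 7); (4|7)=+1, (5|7)=-1; sign (−1)^0·+1^0·-1^3 = -1.
(a,b)_23: α=1, u≡11; β=1, v≡13 (mod 23); (11|23)=-1, (13|23)=+1; sign (−1)^1·-1^1·+1^1 = +1.
(a,b)_5: α=2, u≡4; β=2, v≡3 (mod 5); (4|5)=+1, (3|5)=-1; sign (−1)^0·+1^2·-1^2 = +1.
(a,b)_3: α=-4, u≡1; β=-2, v≡1 (mod 3); (1|3)=+1, (1|3)=+1; sign (−1)^0·+1^-2·+1^-4 = +1.
(a,b)_53: α=1, u≡5; β=1, v≡42 (mod 53); (5|53)=-1, (42|53)=+1; sign (−1)^0·-1^1·+1^1 = -1.
(a,b)_41: α=2, u≡39; β=1, v≡4 (mod 41); (39|41)=+1, (4|41)=+1; sign (−1)^0·+1^1·+1^2 = +1.
(a,b)_11: α=-2, u≡9; β=0, v≡2 (mod 11); (9|11)=+1, (2|11)=-1; sign (−1)^0·+1^0·-1^-2 = +1.
(a,b)_13: α=2, u≡7; β=1, v≡5 (mod 13); (7|13)=-1, (5|13)=-1; sign (−1)^0·-1^1·-1^2 = -1.
(a,b)_43: α=1, u≡5; β=0, v≡12 (mod 43); (5|43)=-1, (12|43)=-1; sign (−1)^0·-1^0·-1^1 = -1.
(a,b)_2: α=0, β=-6; u≡7, v≡1 (mod 8); ε(u)ε(v)=1·0, αω(v)=0·0, βω(u)=-6·0; sum ≡ 0  ⇒  +1.
|Ram(366919, -649727)| = 4, even; anisotropic at {7, 13, 43, 53}.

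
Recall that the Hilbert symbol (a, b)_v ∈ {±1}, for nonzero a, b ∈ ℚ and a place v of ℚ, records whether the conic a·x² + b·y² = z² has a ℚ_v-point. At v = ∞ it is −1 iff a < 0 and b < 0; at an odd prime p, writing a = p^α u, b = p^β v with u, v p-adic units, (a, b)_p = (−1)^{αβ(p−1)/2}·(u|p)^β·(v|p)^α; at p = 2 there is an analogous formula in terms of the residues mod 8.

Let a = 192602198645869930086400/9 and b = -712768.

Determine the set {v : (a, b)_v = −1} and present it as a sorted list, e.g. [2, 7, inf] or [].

[2, 7, 11, 37]

(a, b) ≡ (1569799, -11137) mod (ℚ^×)²; places V = {2, 3, 5, 7, 11, 19, 29, 37, 43, ∞}.
(a,b)_11: α=1, u≡10; β=0, v≡10 (mod 11); (10|11)=-1, (10|11)=-1; sign (−1)^0·-1^0·-1^1 = -1.
(a,b)_19: α=1, u≡9; β=0, v≡17 (mod 19); (9|19)=+1, (17|19)=+1; sign (−1)^0·+1^0·+1^1 = +1.
(a,b)_∞: sgn(1569799)=+, sgn(-11137)=−, so +1.
(a,b)_3: α=-2, u≡1; β=0, v≡2 (mod 3); (1|3)=+1, (2|3)=-1; sign (−1)^0·+1^0·-1^-2 = +1.
(a,b)_7: α=1, u≡6; β=1, v≡5 (mod 7); (6|7)=-1, (5|7)=-1; sign (−1)^1·-1^1·-1^1 = -1.
(a,b)_2: α=20, β=6; u≡7, v≡7 (mod 8); ε(u)ε(v)=1·1, αω(v)=20·0, βω(u)=6·0; sum ≡ 1  ⇒  -1.
(a,b)_5: α=2, u≡4; β=0, v≡2 (mod 5); (4|5)=+1, (2|5)=-1; sign (−1)^0·+1^0·-1^2 = +1.
(a,b)_43: α=4, u≡14; β=1, v≡22 (mod 43); (14|43)=+1, (22|43)=-1; sign (−1)^0·+1^1·-1^4 = +1.
(a,b)_29: α=1, u≡17; β=0, v≡23 (mod 29); (17|29)=-1, (23|29)=+1; sign (−1)^0·-1^0·+1^1 = +1.
(a,b)_37: α=3, u≡10; β=1, v≡13 (mod 37); (10|37)=+1, (13|37)=-1; sign (−1)^0·+1^1·-1^3 = -1.
(1569799, -11137 / ℚ) ramifies at {2, 7, 11, 37}: a division algebra.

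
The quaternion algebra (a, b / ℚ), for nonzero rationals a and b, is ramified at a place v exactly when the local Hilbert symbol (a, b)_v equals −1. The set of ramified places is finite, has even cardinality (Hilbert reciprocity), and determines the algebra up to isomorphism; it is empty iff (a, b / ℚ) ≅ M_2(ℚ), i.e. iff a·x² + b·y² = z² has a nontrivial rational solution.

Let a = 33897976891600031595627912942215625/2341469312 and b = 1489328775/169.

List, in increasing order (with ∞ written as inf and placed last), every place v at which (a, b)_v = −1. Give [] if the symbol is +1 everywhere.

[3, 11, 19, 23]

Mod squares: a ≡ 144210, b ≡ 81719. Check v ∈ {∞, 2, 3, 5, 7, 11, 13, 17, 19, 23, 47, 59}.
v=17: a=17^6·(≡13), b=17^1·(≡4) mod 17; (13|17)=+1, (4|17)=+1; (−1)^{6·1·8}·(+1)^1·(+1)^6 = +1.
v=19: a=19^3·(≡9), b=19^1·(≡5) mod 19; (9|19)=+1, (5|19)=+1; (−1)^{3·1·9}·(+1)^1·(+1)^3 = -1.
v=47: a=47^-2·(≡1), b=47^0·(≡29) mod 47; (1|47)=+1, (29|47)=-1; (−1)^{-2·0·23}·(+1)^0·(-1)^-2 = +1.
v=11: a=11^3·(≡1), b=11^1·(≡9) mod 11; (1|11)=+1, (9|11)=+1; (−1)^{3·1·5}·(+1)^1·(+1)^3 = -1.
v=2: v_2(a)=-7, v_2(b)=0; units ≡ 1, 7 (mod 8); ε·ε+αω+βω = 0·1+-7·0+0·0 ≡ 0  ⇒  (a,b)_2 = +1.
v=5: a=5^5·(≡2), b=5^2·(≡4) mod 5; (2|5)=-1, (4|5)=+1; (−1)^{5·2·2}·(-1)^2·(+1)^5 = +1.
v=23: a=23^3·(≡7), b=23^1·(≡21) mod 23; (7|23)=-1, (21|23)=-1; (−1)^{3·1·11}·(-1)^1·(-1)^3 = -1.
v=59: a=59^2·(≡30), b=59^0·(≡3) mod 59; (30|59)=-1, (3|59)=+1; (−1)^{2·0·29}·(-1)^0·(+1)^2 = +1.
v=3: a=3^19·(≡1), b=3^6·(≡2) mod 3; (1|3)=+1, (2|3)=-1; (−1)^{19·6·1}·(+1)^6·(-1)^19 = -1.
v=∞: 144210 > 0 and 81719 > 0  ⇒  (a,b)_∞ = +1.
v=13: a=13^-2·(≡12), b=13^-2·(≡12) mod 13; (12|13)=+1, (12|13)=+1; (−1)^{-2·-2·6}·(+1)^-2·(+1)^-2 = +1.
v=7: a=7^-2·(≡3), b=7^0·(≡4) mod 7; (3|7)=-1, (4|7)=+1; (−1)^{-2·0·3}·(-1)^0·(+1)^-2 = +1.
|Ram(144210, 81719)| = 4, even; anisotropic at {3, 11, 19, 23}.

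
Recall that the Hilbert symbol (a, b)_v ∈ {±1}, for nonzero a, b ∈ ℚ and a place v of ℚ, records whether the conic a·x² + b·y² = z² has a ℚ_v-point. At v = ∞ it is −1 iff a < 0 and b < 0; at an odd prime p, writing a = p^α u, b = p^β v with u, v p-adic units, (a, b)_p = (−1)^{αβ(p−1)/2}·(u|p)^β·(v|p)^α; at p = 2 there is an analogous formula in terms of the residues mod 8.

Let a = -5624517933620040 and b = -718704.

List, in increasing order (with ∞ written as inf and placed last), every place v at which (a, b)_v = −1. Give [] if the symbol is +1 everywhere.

(a, b) ≡ (-56448210, -4991) mod (ℚ^×)²; places V = {2, 3, 5, 7, 13, 23, 29, 31, ∞}.
(a,b)_3: α=1, u≡2; β=2, v≡1 (mod 3); (2|3)=-1, (1|3)=+1; sign (−1)^0·-1^2·+1^1 = +1.
(a,b)_31: α=3, u≡11; β=1, v≡4 (mod 31); (11|31)=-1, (4|31)=+1; sign (−1)^1·-1^1·+1^3 = +1.
(a,b)_5: α=1, u≡2; β=0, v≡1 (mod 5); (2|5)=-1, (1|5)=+1; sign (−1)^0·-1^0·+1^1 = +1.
(a,b)_23: α=3, u≡11; β=1, v≡9 (mod 23); (11|23)=-1, (9|23)=+1; sign (−1)^1·-1^1·+1^3 = +1.
(a,b)_13: α=1, u≡9; β=0, v≡1 (mod 13); (9|13)=+1, (1|13)=+1; sign (−1)^0·+1^0·+1^1 = +1.
(a,b)_29: α=1, u≡17; β=0, v≡3 (mod 29); (17|29)=-1, (3|29)=-1; sign (−1)^0·-1^0·-1^1 = -1.
(a,b)_7: α=3, u≡6; β=1, v≡4 (mod 7); (6|7)=-1, (4|7)=+1; sign (−1)^1·-1^1·+1^3 = +1.
(a,b)_2: α=3, β=4; u≡7, v≡1 (mod 8); ε(u)ε(v)=1·0, αω(v)=3·0, βω(u)=4·0; sum ≡ 0  ⇒  +1.
(a,b)_∞: sgn(-56448210)=−, sgn(-4991)=−, so -1.
|Ram(-56448210, -4991)| = 2, even; anisotropic at {29, ∞}.

[29, inf]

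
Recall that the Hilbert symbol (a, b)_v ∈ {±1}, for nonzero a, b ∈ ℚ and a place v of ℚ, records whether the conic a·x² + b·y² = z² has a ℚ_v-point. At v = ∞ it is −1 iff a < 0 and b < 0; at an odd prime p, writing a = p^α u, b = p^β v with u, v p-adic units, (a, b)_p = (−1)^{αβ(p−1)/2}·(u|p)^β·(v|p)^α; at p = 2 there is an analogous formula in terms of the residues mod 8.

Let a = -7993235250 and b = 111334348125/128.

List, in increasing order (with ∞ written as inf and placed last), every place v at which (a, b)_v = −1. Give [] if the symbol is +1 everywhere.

[2, 13]

(a, b) ≡ (-4290, 154) mod (ℚ^×)²; places V = {2, 3, 5, 7, 11, 13, ∞}.
(a,b)_2: α=1, β=-7; u≡7, v≡5 (mod 8); ε(u)ε(v)=1·0, αω(v)=1·1, βω(u)=-7·0; sum ≡ 1  ⇒  -1.
(a,b)_5: α=3, u≡3; β=4, v≡4 (mod 5); (3|5)=-1, (4|5)=+1; sign (−1)^0·-1^4·+1^3 = +1.
(a,b)_13: α=3, u≡8; β=4, v≡8 (mod 13); (8|13)=-1, (8|13)=-1; sign (−1)^0·-1^4·-1^3 = -1.
(a,b)_∞: sgn(-4290)=−, sgn(154)=+, so +1.
(a,b)_3: α=3, u≡1; β=4, v≡1 (mod 3); (1|3)=+1, (1|3)=+1; sign (−1)^0·+1^4·+1^3 = +1.
(a,b)_11: α=1, u≡6; β=1, v≡4 (mod 11); (6|11)=-1, (4|11)=+1; sign (−1)^1·-1^1·+1^1 = +1.
(a,b)_7: α=2, u≡1; β=1, v≡2 (mod 7); (1|7)=+1, (2|7)=+1; sign (−1)^0·+1^1·+1^2 = +1.
Ram(-4290, 154) = {2, 13}; no ℚ_2-point on the conic.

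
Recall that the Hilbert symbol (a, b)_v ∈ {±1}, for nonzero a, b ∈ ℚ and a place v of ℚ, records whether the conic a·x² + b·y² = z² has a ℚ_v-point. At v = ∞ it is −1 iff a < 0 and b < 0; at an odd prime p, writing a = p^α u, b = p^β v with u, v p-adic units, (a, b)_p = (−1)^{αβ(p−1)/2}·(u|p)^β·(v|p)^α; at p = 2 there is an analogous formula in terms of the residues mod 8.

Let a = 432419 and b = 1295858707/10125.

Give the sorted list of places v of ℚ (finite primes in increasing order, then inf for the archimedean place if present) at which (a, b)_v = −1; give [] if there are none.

Mod squares: a ≡ 432419, b ≡ 20735. Check v ∈ {∞, 2, 3, 5, 11, 13, 29, 31, 37, 43}.
v=29: a=29^1·(≡5), b=29^1·(≡26) mod 29; (5|29)=+1, (26|29)=-1; (−1)^{1·1·14}·(+1)^1·(-1)^1 = -1.
v=37: a=37^1·(≡32), b=37^0·(≡2) mod 37; (32|37)=-1, (2|37)=-1; (−1)^{1·0·18}·(-1)^0·(-1)^1 = -1.
v=2: v_2(a)=0, v_2(b)=0; units ≡ 3, 7 (mod 8); ε·ε+αω+βω = 1·1+0·0+0·1 ≡ 1  ⇒  (a,b)_2 = -1.
v=43: a=43^0·(≡11), b=43^2·(≡38) mod 43; (11|43)=+1, (38|43)=+1; (−1)^{0·2·21}·(+1)^2·(+1)^0 = +1.
v=31: a=31^1·(≡30), b=31^0·(≡29) mod 31; (30|31)=-1, (29|31)=-1; (−1)^{1·0·15}·(-1)^0·(-1)^1 = -1.
v=11: a=11^0·(≡9), b=11^1·(≡9) mod 11; (9|11)=+1, (9|11)=+1; (−1)^{0·1·5}·(+1)^1·(+1)^0 = +1.
v=5: a=5^0·(≡4), b=5^-3·(≡2) mod 5; (4|5)=+1, (2|5)=-1; (−1)^{0·-3·2}·(+1)^-3·(-1)^0 = +1.
v=13: a=13^1·(≡9), b=13^3·(≡9) mod 13; (9|13)=+1, (9|13)=+1; (−1)^{1·3·6}·(+1)^3·(+1)^1 = +1.
v=∞: 432419 > 0 and 20735 > 0  ⇒  (a,b)_∞ = +1.
v=3: a=3^0·(≡2), b=3^-4·(≡2) mod 3; (2|3)=-1, (2|3)=-1; (−1)^{0·-4·1}·(-1)^-4·(-1)^0 = +1.
|Ram(432419, 20735)| = 4, even; anisotropic at {2, 29, 31, 37}.

[2, 29, 31, 37]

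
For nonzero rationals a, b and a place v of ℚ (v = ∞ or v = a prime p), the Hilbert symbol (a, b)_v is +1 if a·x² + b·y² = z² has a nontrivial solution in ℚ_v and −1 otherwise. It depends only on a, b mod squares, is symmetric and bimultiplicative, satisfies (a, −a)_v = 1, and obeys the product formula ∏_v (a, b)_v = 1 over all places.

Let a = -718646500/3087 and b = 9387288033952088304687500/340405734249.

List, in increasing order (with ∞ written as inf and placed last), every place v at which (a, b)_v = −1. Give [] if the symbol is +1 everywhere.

[5, 13, 19, 23]

Mod squares: a ≡ -95095, b ≡ 24035. Check v ∈ {∞, 2, 3, 5, 7, 11, 13, 19, 23}.
v=7: a=7^-3·(≡1), b=7^-8·(≡1) mod 7; (1|7)=+1, (1|7)=+1; (−1)^{-3·-8·3}·(+1)^-8·(+1)^-3 = +1.
v=13: a=13^1·(≡4), b=13^2·(≡11) mod 13; (4|13)=+1, (11|13)=-1; (−1)^{1·2·6}·(+1)^2·(-1)^1 = -1.
v=2: v_2(a)=2, v_2(b)=2; units ≡ 1, 3 (mod 8); ε·ε+αω+βω = 0·1+2·1+2·0 ≡ 0  ⇒  (a,b)_2 = +1.
v=5: a=5^3·(≡4), b=5^9·(≡3) mod 5; (4|5)=+1, (3|5)=-1; (−1)^{3·9·2}·(+1)^9·(-1)^3 = -1.
v=19: a=19^1·(≡1), b=19^3·(≡11) mod 19; (1|19)=+1, (11|19)=+1; (−1)^{1·3·9}·(+1)^3·(+1)^1 = -1.
v=∞: -95095 < 0 and 24035 > 0  ⇒  (a,b)_∞ = +1.
v=3: a=3^-2·(≡2), b=3^-10·(≡2) mod 3; (2|3)=-1, (2|3)=-1; (−1)^{-2·-10·1}·(-1)^-10·(-1)^-2 = +1.
v=23: a=23^2·(≡22), b=23^5·(≡15) mod 23; (22|23)=-1, (15|23)=-1; (−1)^{2·5·11}·(-1)^5·(-1)^2 = -1.
v=11: a=11^1·(≡9), b=11^5·(≡8) mod 11; (9|11)=+1, (8|11)=-1; (−1)^{1·5·5}·(+1)^5·(-1)^1 = +1.
|Ram(-95095, 24035)| = 4, even; anisotropic at {5, 13, 19, 23}.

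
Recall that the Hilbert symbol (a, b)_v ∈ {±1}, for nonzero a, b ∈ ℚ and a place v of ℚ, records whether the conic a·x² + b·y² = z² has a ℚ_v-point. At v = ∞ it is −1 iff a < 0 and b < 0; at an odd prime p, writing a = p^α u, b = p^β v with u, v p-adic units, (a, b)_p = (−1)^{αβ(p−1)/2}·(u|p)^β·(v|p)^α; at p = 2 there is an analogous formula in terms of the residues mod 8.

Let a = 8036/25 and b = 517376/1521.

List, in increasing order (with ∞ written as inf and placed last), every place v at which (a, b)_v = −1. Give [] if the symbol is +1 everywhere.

[41, 47]

Mod squares: a ≡ 41, b ≡ 2021. Check v ∈ {∞, 2, 3, 5, 7, 13, 41, 43, 47}.
v=3: a=3^0·(≡2), b=3^-2·(≡2) mod 3; (2|3)=-1, (2|3)=-1; (−1)^{0·-2·1}·(-1)^-2·(-1)^0 = +1.
v=13: a=13^0·(≡11), b=13^-2·(≡6) mod 13; (11|13)=-1, (6|13)=-1; (−1)^{0·-2·6}·(-1)^-2·(-1)^0 = +1.
v=47: a=47^0·(≡15), b=47^1·(≡31) mod 47; (15|47)=-1, (31|47)=-1; (−1)^{0·1·23}·(-1)^1·(-1)^0 = -1.
v=2: v_2(a)=2, v_2(b)=8; units ≡ 1, 5 (mod 8); ε·ε+αω+βω = 0·0+2·1+8·0 ≡ 0  ⇒  (a,b)_2 = +1.
v=5: a=5^-2·(≡1), b=5^0·(≡1) mod 5; (1|5)=+1, (1|5)=+1; (−1)^{-2·0·2}·(+1)^0·(+1)^-2 = +1.
v=43: a=43^0·(≡17), b=43^1·(≡21) mod 43; (17|43)=+1, (21|43)=+1; (−1)^{0·1·21}·(+1)^1·(+1)^0 = +1.
v=∞: 41 > 0 and 2021 > 0  ⇒  (a,b)_∞ = +1.
v=7: a=7^2·(≡6), b=7^0·(≡3) mod 7; (6|7)=-1, (3|7)=-1; (−1)^{2·0·3}·(-1)^0·(-1)^2 = +1.
v=41: a=41^1·(≡39), b=41^0·(≡30) mod 41; (39|41)=+1, (30|41)=-1; (−1)^{1·0·20}·(+1)^0·(-1)^1 = -1.
|Ram(41, 2021)| = 2, even; anisotropic at {41, 47}.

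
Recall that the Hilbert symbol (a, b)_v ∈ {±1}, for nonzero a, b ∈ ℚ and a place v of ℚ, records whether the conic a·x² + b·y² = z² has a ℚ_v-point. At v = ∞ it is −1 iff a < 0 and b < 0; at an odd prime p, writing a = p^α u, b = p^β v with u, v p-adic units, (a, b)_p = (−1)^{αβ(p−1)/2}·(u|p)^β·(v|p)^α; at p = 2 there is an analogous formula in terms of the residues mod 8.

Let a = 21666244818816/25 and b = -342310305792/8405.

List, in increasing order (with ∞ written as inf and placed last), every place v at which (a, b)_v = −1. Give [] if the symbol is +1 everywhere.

[3, 29]

Mod squares: a ≡ 174, b ≡ -15. Check v ∈ {∞, 2, 3, 5, 7, 13, 29, 41}.
v=5: a=5^-2·(≡1), b=5^-1·(≡3) mod 5; (1|5)=+1, (3|5)=-1; (−1)^{-2·-1·2}·(+1)^-1·(-1)^-2 = +1.
v=7: a=7^0·(≡6), b=7^2·(≡6) mod 7; (6|7)=-1, (6|7)=-1; (−1)^{0·2·3}·(-1)^2·(-1)^0 = +1.
v=3: a=3^5·(≡1), b=3^1·(≡1) mod 3; (1|3)=+1, (1|3)=+1; (−1)^{5·1·1}·(+1)^1·(+1)^5 = -1.
v=29: a=29^3·(≡16), b=29^2·(≡2) mod 29; (16|29)=+1, (2|29)=-1; (−1)^{3·2·14}·(+1)^2·(-1)^3 = -1.
v=41: a=41^0·(≡8), b=41^-2·(≡28) mod 41; (8|41)=+1, (28|41)=-1; (−1)^{0·-2·20}·(+1)^-2·(-1)^0 = +1.
v=13: a=13^4·(≡5), b=13^2·(≡11) mod 13; (5|13)=-1, (11|13)=-1; (−1)^{4·2·6}·(-1)^2·(-1)^4 = +1.
v=∞: 174 > 0 and -15 < 0  ⇒  (a,b)_∞ = +1.
v=2: v_2(a)=7, v_2(b)=14; units ≡ 7, 1 (mod 8); ε·ε+αω+βω = 1·0+7·0+14·0 ≡ 0  ⇒  (a,b)_2 = +1.
Ram(174, -15) = {3, 29}; no ℚ_3-point on the conic.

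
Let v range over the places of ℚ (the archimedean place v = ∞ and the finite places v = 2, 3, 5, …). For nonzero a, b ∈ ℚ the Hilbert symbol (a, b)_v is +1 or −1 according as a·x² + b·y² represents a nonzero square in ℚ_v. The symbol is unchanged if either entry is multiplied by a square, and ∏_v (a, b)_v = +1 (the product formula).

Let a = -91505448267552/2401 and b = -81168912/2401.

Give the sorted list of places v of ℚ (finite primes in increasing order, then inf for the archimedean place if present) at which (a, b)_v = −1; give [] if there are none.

[2, 29, 31, inf]

Mod squares: a ≡ -2, b ≡ -563673. Check v ∈ {∞, 2, 3, 7, 11, 19, 29, 31}.
v=∞: -2 < 0 and -563673 < 0  ⇒  (a,b)_∞ = -1.
v=3: a=3^4·(≡1), b=3^3·(≡2) mod 3; (1|3)=+1, (2|3)=-1; (−1)^{4·3·1}·(+1)^3·(-1)^4 = +1.
v=31: a=31^2·(≡29), b=31^1·(≡20) mod 31; (29|31)=-1, (20|31)=+1; (−1)^{2·1·15}·(-1)^1·(+1)^2 = -1.
v=11: a=11^2·(≡9), b=11^1·(≡2) mod 11; (9|11)=+1, (2|11)=-1; (−1)^{2·1·5}·(+1)^1·(-1)^2 = +1.
v=2: v_2(a)=5, v_2(b)=4; units ≡ 7, 7 (mod 8); ε·ε+αω+βω = 1·1+5·0+4·0 ≡ 1  ⇒  (a,b)_2 = -1.
v=7: a=7^-4·(≡3), b=7^-4·(≡1) mod 7; (3|7)=-1, (1|7)=+1; (−1)^{-4·-4·3}·(-1)^-4·(+1)^-4 = +1.
v=29: a=29^2·(≡3), b=29^1·(≡23) mod 29; (3|29)=-1, (23|29)=+1; (−1)^{2·1·14}·(-1)^1·(+1)^2 = -1.
v=19: a=19^2·(≡16), b=19^1·(≡1) mod 19; (16|19)=+1, (1|19)=+1; (−1)^{2·1·9}·(+1)^1·(+1)^2 = +1.
|Ram(-2, -563673)| = 4, even; anisotropic at {2, 29, 31, ∞}.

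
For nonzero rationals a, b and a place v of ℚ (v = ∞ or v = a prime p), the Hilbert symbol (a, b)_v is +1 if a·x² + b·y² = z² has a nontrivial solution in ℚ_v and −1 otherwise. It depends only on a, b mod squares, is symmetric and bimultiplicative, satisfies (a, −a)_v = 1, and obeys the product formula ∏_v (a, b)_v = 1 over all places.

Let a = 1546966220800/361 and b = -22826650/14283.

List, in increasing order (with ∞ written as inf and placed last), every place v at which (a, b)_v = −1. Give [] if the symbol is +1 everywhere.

[2, 7, 11, 13]

(a, b) ≡ (13, -462) mod (ℚ^×)²; places V = {2, 3, 5, 7, 11, 13, 19, 23, ∞}.
(a,b)_∞: sgn(13)=+, sgn(-462)=−, so +1.
(a,b)_7: α=4, u≡6; β=3, v≡2 (mod 7); (6|7)=-1, (2|7)=+1; sign (−1)^0·-1^3·+1^4 = -1.
(a,b)_5: α=2, u≡2; β=2, v≡3 (mod 5); (2|5)=-1, (3|5)=-1; sign (−1)^0·-1^2·-1^2 = +1.
(a,b)_19: α=-2, u≡18; β=0, v≡10 (mod 19); (18|19)=-1, (10|19)=-1; sign (−1)^0·-1^0·-1^-2 = +1.
(a,b)_23: α=0, u≡12; β=-2, v≡17 (mod 23); (12|23)=+1, (17|23)=-1; sign (−1)^0·+1^-2·-1^0 = +1.
(a,b)_13: α=1, u≡9; β=0, v≡7 (mod 13); (9|13)=+1, (7|13)=-1; sign (−1)^0·+1^0·-1^1 = -1.
(a,b)_11: α=2, u≡10; β=3, v≡2 (mod 11); (10|11)=-1, (2|11)=-1; sign (−1)^0·-1^3·-1^2 = -1.
(a,b)_2: α=14, β=1; u≡5, v≡1 (mod 8); ε(u)ε(v)=0·0, αω(v)=14·0, βω(u)=1·1; sum ≡ 1  ⇒  -1.
(a,b)_3: α=0, u≡1; β=-3, v≡2 (mod 3); (1|3)=+1, (2|3)=-1; sign (−1)^0·+1^-3·-1^0 = +1.
|Ram(13, -462)| = 4, even; anisotropic at {2, 7, 11, 13}.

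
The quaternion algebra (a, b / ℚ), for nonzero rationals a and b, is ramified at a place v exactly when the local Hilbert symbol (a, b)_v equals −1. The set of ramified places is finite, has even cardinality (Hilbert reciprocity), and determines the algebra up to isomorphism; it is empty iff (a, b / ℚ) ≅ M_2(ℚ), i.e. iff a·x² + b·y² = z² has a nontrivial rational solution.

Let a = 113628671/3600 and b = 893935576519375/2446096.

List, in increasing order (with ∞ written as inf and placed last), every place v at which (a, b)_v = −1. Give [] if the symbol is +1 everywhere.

(a, b) ≡ (1271, 31) mod (ℚ^×)²; places V = {2, 3, 5, 13, 17, 23, 31, 41, ∞}.
(a,b)_23: α=2, u≡4; β=-2, v≡13 (mod 23); (4|23)=+1, (13|23)=+1; sign (−1)^0·+1^-2·+1^2 = +1.
(a,b)_5: α=-2, u≡4; β=4, v≡1 (mod 5); (4|5)=+1, (1|5)=+1; sign (−1)^0·+1^4·+1^-2 = +1.
(a,b)_2: α=-4, β=-4; u≡7, v≡7 (mod 8); ε(u)ε(v)=1·1, αω(v)=-4·0, βω(u)=-4·0; sum ≡ 1  ⇒  -1.
(a,b)_41: α=1, u≡16; β=2, v≡21 (mod 41); (16|41)=+1, (21|41)=+1; sign (−1)^0·+1^2·+1^1 = +1.
(a,b)_31: α=1, u≡8; β=3, v≡4 (mod 31); (8|31)=+1, (4|31)=+1; sign (−1)^1·+1^3·+1^1 = -1.
(a,b)_∞: sgn(1271)=+, sgn(31)=+, so +1.
(a,b)_3: α=-2, u≡2; β=0, v≡1 (mod 3); (2|3)=-1, (1|3)=+1; sign (−1)^0·-1^0·+1^-2 = +1.
(a,b)_13: α=2, u≡1; β=4, v≡2 (mod 13); (1|13)=+1, (2|13)=-1; sign (−1)^0·+1^4·-1^2 = +1.
(a,b)_17: α=0, u≡15; β=-2, v≡6 (mod 17); (15|17)=+1, (6|17)=-1; sign (−1)^0·+1^-2·-1^0 = +1.
|Ram(1271, 31)| = 2, even; anisotropic at {2, 31}.

[2, 31]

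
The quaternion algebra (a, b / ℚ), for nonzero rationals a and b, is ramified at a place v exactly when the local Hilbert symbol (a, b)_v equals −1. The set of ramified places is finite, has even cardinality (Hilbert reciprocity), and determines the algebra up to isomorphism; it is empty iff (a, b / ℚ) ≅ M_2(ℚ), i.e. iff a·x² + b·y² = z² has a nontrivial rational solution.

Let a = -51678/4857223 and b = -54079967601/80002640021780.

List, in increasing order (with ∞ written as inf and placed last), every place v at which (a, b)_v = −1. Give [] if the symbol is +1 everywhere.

[11, inf]

(a, b) ≡ (-4466, -5) mod (ℚ^×)²; places V = {2, 3, 5, 7, 11, 17, 29, ∞}.
(a,b)_29: α=1, u≡28; β=2, v≡22 (mod 29); (28|29)=+1, (22|29)=+1; sign (−1)^0·+1^2·+1^1 = +1.
(a,b)_3: α=4, u≡1; β=12, v≡1 (mod 3); (1|3)=+1, (1|3)=+1; sign (−1)^0·+1^12·+1^4 = +1.
(a,b)_2: α=1, β=-2; u≡7, v≡3 (mod 8); ε(u)ε(v)=1·1, αω(v)=1·1, βω(u)=-2·0; sum ≡ 0  ⇒  +1.
(a,b)_17: α=-2, u≡11; β=-2, v≡11 (mod 17); (11|17)=-1, (11|17)=-1; sign (−1)^0·-1^-2·-1^-2 = +1.
(a,b)_11: α=1, u≡4; β=2, v≡7 (mod 11); (4|11)=+1, (7|11)=-1; sign (−1)^0·+1^2·-1^1 = -1.
(a,b)_∞: sgn(-4466)=−, sgn(-5)=−, so -1.
(a,b)_5: α=0, u≡4; β=-1, v≡4 (mod 5); (4|5)=+1, (4|5)=+1; sign (−1)^0·+1^-1·+1^0 = +1.
(a,b)_7: α=-5, u≡5; β=-12, v≡1 (mod 7); (5|7)=-1, (1|7)=+1; sign (−1)^0·-1^-12·+1^-5 = +1.
|Ram(-4466, -5)| = 2, even; anisotropic at {11, ∞}.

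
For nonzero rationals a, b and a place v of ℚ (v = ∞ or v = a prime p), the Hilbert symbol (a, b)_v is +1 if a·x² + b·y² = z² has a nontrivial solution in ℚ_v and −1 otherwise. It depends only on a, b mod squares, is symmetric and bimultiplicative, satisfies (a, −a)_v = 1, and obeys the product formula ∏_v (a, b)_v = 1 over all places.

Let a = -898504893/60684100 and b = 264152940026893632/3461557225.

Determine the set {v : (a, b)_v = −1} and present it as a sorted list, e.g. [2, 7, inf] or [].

Mod squares: a ≡ -7293, b ≡ 2717. Check v ∈ {∞, 2, 3, 5, 7, 11, 13, 17, 19, 41}.
v=∞: -7293 < 0 and 2717 > 0  ⇒  (a,b)_∞ = +1.
v=11: a=11^1·(≡2), b=11^3·(≡9) mod 11; (2|11)=-1, (9|11)=+1; (−1)^{1·3·5}·(-1)^3·(+1)^1 = +1.
v=2: v_2(a)=-2, v_2(b)=6; units ≡ 3, 5 (mod 8); ε·ε+αω+βω = 1·0+-2·1+6·1 ≡ 0  ⇒  (a,b)_2 = +1.
v=7: a=7^0·(≡1), b=7^-2·(≡2) mod 7; (1|7)=+1, (2|7)=+1; (−1)^{0·-2·3}·(+1)^-2·(+1)^0 = +1.
v=5: a=5^-2·(≡3), b=5^-2·(≡3) mod 5; (3|5)=-1, (3|5)=-1; (−1)^{-2·-2·2}·(-1)^-2·(-1)^-2 = +1.
v=13: a=13^3·(≡7), b=13^7·(≡1) mod 13; (7|13)=-1, (1|13)=+1; (−1)^{3·7·6}·(-1)^7·(+1)^3 = -1.
v=19: a=19^-2·(≡13), b=19^1·(≡18) mod 19; (13|19)=-1, (18|19)=-1; (−1)^{-2·1·9}·(-1)^1·(-1)^-2 = -1.
v=3: a=3^7·(≡2), b=3^2·(≡2) mod 3; (2|3)=-1, (2|3)=-1; (−1)^{7·2·1}·(-1)^2·(-1)^7 = -1.
v=17: a=17^1·(≡8), b=17^2·(≡14) mod 17; (8|17)=+1, (14|17)=-1; (−1)^{1·2·8}·(+1)^2·(-1)^1 = -1.
v=41: a=41^-2·(≡40), b=41^-4·(≡27) mod 41; (40|41)=+1, (27|41)=-1; (−1)^{-2·-4·20}·(+1)^-4·(-1)^-2 = +1.
|Ram(-7293, 2717)| = 4, even; anisotropic at {3, 13, 17, 19}.

[3, 13, 17, 19]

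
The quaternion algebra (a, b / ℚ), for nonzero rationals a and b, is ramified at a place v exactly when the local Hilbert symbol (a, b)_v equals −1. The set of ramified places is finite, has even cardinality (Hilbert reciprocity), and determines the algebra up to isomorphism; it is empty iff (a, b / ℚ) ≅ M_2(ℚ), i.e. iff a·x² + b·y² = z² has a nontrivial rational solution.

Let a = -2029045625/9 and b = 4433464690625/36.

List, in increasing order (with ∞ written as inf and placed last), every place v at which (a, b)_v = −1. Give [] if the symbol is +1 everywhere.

[5, 19]

(a, b) ≡ (-17, 37145) mod (ℚ^×)²; places V = {2, 3, 5, 17, 19, 23, ∞}.
(a,b)_5: α=4, u≡3; β=5, v≡1 (mod 5); (3|5)=-1, (1|5)=+1; sign (−1)^0·-1^5·+1^4 = -1.
(a,b)_23: α=2, u≡12; β=3, v≡14 (mod 23); (12|23)=+1, (14|23)=-1; sign (−1)^0·+1^3·-1^2 = +1.
(a,b)_17: α=1, u≡13; β=1, v≡9 (mod 17); (13|17)=+1, (9|17)=+1; sign (−1)^0·+1^1·+1^1 = +1.
(a,b)_∞: sgn(-17)=−, sgn(37145)=+, so +1.
(a,b)_19: α=2, u≡14; β=3, v≡6 (mod 19); (14|19)=-1, (6|19)=+1; sign (−1)^0·-1^3·+1^2 = -1.
(a,b)_2: α=0, β=-2; u≡7, v≡1 (mod 8); ε(u)ε(v)=1·0, αω(v)=0·0, βω(u)=-2·0; sum ≡ 0  ⇒  +1.
(a,b)_3: α=-2, u≡1; β=-2, v≡2 (mod 3); (1|3)=+1, (2|3)=-1; sign (−1)^0·+1^-2·-1^-2 = +1.
(-17, 37145 / ℚ) ramifies at {5, 19}: a division algebra.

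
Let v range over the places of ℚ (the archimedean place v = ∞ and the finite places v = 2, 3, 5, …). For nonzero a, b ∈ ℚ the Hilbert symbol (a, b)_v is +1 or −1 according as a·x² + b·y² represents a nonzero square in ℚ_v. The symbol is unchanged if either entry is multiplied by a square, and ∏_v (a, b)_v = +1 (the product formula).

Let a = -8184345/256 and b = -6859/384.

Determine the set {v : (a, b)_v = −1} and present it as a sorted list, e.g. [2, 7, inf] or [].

[2, 3, 19, inf]

(a, b) ≡ (-3705, -114) mod (ℚ^×)²; places V = {2, 3, 5, 13, 19, 47, ∞}.
(a,b)_2: α=-8, β=-7; u≡7, v≡7 (mod 8); ε(u)ε(v)=1·1, αω(v)=-8·0, βω(u)=-7·0; sum ≡ 1  ⇒  -1.
(a,b)_19: α=1, u≡12; β=3, v≡14 (mod 19); (12|19)=-1, (14|19)=-1; sign (−1)^1·-1^3·-1^1 = -1.
(a,b)_47: α=2, u≡25; β=0, v≡18 (mod 47); (25|47)=+1, (18|47)=+1; sign (−1)^0·+1^0·+1^2 = +1.
(a,b)_5: α=1, u≡1; β=0, v≡4 (mod 5); (1|5)=+1, (4|5)=+1; sign (−1)^0·+1^0·+1^1 = +1.
(a,b)_3: α=1, u≡1; β=-1, v≡1 (mod 3); (1|3)=+1, (1|3)=+1; sign (−1)^1·+1^-1·+1^1 = -1.
(a,b)_13: α=1, u≡10; β=0, v≡10 (mod 13); (10|13)=+1, (10|13)=+1; sign (−1)^0·+1^0·+1^1 = +1.
(a,b)_∞: sgn(-3705)=−, sgn(-114)=−, so -1.
|Ram(-3705, -114)| = 4, even; anisotropic at {2, 3, 19, ∞}.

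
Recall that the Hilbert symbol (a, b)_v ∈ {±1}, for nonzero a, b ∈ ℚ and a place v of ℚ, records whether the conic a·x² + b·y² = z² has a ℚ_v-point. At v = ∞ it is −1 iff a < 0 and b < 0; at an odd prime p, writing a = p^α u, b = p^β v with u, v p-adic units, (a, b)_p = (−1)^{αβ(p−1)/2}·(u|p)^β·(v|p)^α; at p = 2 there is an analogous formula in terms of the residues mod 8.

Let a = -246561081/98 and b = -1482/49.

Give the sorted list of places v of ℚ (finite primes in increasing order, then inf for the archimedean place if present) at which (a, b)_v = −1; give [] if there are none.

[13, 17, 37, inf]

Mod squares: a ≡ -932178, b ≡ -1482. Check v ∈ {∞, 2, 3, 7, 13, 17, 19, 23, 37}.
v=2: v_2(a)=-1, v_2(b)=1; units ≡ 7, 3 (mod 8); ε·ε+αω+βω = 1·1+-1·1+1·0 ≡ 0  ⇒  (a,b)_2 = +1.
v=19: a=19^1·(≡2), b=19^1·(≡5) mod 19; (2|19)=-1, (5|19)=+1; (−1)^{1·1·9}·(-1)^1·(+1)^1 = +1.
v=3: a=3^1·(≡2), b=3^1·(≡1) mod 3; (2|3)=-1, (1|3)=+1; (−1)^{1·1·1}·(-1)^1·(+1)^1 = +1.
v=17: a=17^1·(≡15), b=17^0·(≡10) mod 17; (15|17)=+1, (10|17)=-1; (−1)^{1·0·8}·(+1)^0·(-1)^1 = -1.
v=13: a=13^1·(≡5), b=13^1·(≡12) mod 13; (5|13)=-1, (12|13)=+1; (−1)^{1·1·6}·(-1)^1·(+1)^1 = -1.
v=23: a=23^2·(≡1), b=23^0·(≡12) mod 23; (1|23)=+1, (12|23)=+1; (−1)^{2·0·11}·(+1)^0·(+1)^2 = +1.
v=∞: -932178 < 0 and -1482 < 0  ⇒  (a,b)_∞ = -1.
v=7: a=7^-2·(≡5), b=7^-2·(≡2) mod 7; (5|7)=-1, (2|7)=+1; (−1)^{-2·-2·3}·(-1)^-2·(+1)^-2 = +1.
v=37: a=37^1·(≡3), b=37^0·(≡6) mod 37; (3|37)=+1, (6|37)=-1; (−1)^{1·0·18}·(+1)^0·(-1)^1 = -1.
Ram(-932178, -1482) = {13, 17, 37, ∞}; no ℚ_13-point on the conic.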